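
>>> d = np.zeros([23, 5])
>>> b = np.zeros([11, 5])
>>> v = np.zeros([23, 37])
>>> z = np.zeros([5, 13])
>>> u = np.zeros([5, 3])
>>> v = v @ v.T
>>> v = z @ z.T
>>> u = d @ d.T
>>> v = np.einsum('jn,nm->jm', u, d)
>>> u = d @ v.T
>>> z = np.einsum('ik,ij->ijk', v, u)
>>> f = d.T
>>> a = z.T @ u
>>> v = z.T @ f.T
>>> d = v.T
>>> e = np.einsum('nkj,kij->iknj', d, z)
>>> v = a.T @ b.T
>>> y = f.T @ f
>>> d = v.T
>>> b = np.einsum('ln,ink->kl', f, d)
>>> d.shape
(11, 23, 23)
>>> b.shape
(23, 5)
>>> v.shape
(23, 23, 11)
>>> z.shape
(23, 23, 5)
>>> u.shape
(23, 23)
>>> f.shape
(5, 23)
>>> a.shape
(5, 23, 23)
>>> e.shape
(23, 23, 5, 5)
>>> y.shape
(23, 23)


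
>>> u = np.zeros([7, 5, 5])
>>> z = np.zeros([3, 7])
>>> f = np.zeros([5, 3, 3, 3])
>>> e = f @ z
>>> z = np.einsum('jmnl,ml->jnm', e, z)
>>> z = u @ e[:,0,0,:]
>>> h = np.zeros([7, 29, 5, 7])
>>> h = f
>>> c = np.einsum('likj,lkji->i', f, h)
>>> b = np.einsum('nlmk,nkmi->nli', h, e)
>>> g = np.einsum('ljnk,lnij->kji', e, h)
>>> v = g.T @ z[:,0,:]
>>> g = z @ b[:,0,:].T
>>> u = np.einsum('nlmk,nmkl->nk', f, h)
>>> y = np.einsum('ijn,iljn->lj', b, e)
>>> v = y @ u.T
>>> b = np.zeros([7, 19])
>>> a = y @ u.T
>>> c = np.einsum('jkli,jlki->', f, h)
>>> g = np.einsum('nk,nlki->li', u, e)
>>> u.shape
(5, 3)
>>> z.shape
(7, 5, 7)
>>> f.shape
(5, 3, 3, 3)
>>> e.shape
(5, 3, 3, 7)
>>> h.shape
(5, 3, 3, 3)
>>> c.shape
()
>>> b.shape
(7, 19)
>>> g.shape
(3, 7)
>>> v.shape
(3, 5)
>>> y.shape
(3, 3)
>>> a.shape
(3, 5)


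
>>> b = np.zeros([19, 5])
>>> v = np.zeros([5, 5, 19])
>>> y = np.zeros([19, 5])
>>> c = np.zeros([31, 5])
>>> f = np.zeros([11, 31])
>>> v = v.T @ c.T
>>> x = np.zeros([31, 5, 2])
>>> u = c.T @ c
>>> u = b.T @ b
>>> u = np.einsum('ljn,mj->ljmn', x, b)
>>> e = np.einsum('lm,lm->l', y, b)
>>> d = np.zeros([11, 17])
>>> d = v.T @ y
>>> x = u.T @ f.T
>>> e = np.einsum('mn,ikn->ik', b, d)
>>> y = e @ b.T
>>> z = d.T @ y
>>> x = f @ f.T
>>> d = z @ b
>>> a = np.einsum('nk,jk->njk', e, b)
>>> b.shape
(19, 5)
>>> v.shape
(19, 5, 31)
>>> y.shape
(31, 19)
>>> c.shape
(31, 5)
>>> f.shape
(11, 31)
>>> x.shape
(11, 11)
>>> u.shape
(31, 5, 19, 2)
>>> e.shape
(31, 5)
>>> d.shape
(5, 5, 5)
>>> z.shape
(5, 5, 19)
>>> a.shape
(31, 19, 5)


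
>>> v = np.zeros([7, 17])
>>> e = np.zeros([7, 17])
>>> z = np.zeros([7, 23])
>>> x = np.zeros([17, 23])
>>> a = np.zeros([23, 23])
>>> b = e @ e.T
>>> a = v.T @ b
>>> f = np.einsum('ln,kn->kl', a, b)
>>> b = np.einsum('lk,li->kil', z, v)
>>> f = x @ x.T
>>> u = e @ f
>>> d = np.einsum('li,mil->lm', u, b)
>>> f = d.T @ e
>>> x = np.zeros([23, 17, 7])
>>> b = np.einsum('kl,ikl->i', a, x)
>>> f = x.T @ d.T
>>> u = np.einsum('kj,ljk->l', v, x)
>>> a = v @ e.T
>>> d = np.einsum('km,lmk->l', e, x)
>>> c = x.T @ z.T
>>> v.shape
(7, 17)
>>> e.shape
(7, 17)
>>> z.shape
(7, 23)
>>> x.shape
(23, 17, 7)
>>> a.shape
(7, 7)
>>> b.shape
(23,)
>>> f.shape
(7, 17, 7)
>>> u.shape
(23,)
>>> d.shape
(23,)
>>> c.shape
(7, 17, 7)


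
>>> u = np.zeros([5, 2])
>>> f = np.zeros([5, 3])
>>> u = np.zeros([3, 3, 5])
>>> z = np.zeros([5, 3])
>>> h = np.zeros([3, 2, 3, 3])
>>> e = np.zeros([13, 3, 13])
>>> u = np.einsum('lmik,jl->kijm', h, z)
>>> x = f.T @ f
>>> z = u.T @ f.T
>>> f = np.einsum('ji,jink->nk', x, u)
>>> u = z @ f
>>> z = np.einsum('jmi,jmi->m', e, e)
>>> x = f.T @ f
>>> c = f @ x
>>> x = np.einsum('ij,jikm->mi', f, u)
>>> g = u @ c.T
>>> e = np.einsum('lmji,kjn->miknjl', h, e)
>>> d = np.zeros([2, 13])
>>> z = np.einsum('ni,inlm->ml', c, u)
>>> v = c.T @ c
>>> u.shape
(2, 5, 3, 2)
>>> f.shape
(5, 2)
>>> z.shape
(2, 3)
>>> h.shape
(3, 2, 3, 3)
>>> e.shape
(2, 3, 13, 13, 3, 3)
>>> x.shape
(2, 5)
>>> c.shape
(5, 2)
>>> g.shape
(2, 5, 3, 5)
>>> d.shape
(2, 13)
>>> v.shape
(2, 2)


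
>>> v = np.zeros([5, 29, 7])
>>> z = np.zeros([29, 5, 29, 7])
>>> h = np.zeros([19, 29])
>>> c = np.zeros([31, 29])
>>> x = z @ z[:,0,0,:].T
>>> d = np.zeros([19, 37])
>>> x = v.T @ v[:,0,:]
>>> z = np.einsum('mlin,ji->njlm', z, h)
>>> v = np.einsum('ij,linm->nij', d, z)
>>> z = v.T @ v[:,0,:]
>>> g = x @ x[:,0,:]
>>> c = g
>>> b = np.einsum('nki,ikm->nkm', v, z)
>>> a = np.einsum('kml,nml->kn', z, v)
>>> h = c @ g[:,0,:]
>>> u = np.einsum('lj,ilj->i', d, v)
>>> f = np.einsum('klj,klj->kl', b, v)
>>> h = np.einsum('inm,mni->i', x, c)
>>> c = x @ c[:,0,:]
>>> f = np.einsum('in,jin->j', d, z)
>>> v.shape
(5, 19, 37)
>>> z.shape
(37, 19, 37)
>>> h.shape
(7,)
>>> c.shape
(7, 29, 7)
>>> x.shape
(7, 29, 7)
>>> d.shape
(19, 37)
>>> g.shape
(7, 29, 7)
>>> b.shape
(5, 19, 37)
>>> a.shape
(37, 5)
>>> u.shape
(5,)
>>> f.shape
(37,)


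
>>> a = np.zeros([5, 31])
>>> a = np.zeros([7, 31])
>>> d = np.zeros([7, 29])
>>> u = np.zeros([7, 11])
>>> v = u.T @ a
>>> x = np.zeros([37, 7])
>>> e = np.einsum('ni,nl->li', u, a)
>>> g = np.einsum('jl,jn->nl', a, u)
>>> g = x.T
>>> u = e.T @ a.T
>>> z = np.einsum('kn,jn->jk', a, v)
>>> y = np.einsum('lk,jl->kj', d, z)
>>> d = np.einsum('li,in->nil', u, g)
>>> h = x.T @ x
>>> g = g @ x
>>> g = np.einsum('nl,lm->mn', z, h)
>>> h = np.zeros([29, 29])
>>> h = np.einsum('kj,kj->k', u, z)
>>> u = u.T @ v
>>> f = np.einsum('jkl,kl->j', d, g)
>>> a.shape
(7, 31)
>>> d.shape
(37, 7, 11)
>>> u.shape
(7, 31)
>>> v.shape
(11, 31)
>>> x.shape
(37, 7)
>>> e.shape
(31, 11)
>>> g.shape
(7, 11)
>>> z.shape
(11, 7)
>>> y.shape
(29, 11)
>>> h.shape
(11,)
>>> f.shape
(37,)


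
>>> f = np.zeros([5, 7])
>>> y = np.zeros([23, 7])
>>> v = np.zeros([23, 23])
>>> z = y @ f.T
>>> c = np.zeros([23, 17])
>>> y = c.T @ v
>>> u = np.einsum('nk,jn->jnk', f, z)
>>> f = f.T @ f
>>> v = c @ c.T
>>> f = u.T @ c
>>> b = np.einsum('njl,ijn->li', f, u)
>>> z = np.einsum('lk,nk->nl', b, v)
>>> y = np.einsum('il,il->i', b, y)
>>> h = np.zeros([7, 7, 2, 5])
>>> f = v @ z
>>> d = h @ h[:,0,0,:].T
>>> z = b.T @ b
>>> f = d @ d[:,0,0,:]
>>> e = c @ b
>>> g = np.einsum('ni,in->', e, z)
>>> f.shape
(7, 7, 2, 7)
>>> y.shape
(17,)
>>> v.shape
(23, 23)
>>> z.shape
(23, 23)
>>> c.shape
(23, 17)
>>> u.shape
(23, 5, 7)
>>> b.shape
(17, 23)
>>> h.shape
(7, 7, 2, 5)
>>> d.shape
(7, 7, 2, 7)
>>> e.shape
(23, 23)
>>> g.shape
()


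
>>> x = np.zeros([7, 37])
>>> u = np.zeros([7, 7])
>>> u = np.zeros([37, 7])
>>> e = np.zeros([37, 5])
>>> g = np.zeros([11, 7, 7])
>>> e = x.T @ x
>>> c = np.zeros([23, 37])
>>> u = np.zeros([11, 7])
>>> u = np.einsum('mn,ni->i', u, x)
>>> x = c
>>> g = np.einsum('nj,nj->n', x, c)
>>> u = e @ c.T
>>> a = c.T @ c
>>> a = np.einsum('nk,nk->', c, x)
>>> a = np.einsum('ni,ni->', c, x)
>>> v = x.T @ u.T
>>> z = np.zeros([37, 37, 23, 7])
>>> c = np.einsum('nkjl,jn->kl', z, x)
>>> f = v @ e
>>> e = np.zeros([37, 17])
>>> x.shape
(23, 37)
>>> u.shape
(37, 23)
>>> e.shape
(37, 17)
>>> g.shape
(23,)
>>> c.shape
(37, 7)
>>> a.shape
()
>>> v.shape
(37, 37)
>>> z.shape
(37, 37, 23, 7)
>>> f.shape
(37, 37)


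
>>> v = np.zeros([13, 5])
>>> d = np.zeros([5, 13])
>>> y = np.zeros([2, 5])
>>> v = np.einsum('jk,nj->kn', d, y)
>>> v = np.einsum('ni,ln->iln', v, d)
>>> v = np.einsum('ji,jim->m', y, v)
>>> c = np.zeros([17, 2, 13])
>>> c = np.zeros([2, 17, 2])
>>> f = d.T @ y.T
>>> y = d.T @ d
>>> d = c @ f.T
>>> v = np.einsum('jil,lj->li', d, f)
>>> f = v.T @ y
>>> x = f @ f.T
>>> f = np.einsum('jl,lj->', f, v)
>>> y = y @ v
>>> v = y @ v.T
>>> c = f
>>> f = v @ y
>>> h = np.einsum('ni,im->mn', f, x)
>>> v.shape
(13, 13)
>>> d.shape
(2, 17, 13)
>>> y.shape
(13, 17)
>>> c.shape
()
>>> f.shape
(13, 17)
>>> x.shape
(17, 17)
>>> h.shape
(17, 13)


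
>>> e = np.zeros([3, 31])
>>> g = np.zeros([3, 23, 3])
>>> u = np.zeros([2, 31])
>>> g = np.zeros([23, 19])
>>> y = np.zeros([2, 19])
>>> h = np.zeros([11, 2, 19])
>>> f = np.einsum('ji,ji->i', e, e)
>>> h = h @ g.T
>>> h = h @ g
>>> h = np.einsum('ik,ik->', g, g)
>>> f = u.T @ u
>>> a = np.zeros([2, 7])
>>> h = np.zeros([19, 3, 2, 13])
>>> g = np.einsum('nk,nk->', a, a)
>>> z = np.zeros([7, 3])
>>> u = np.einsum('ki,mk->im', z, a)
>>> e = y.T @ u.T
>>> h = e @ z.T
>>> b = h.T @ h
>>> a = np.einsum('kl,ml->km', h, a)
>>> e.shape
(19, 3)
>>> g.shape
()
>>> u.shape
(3, 2)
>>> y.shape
(2, 19)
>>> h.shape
(19, 7)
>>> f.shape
(31, 31)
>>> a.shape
(19, 2)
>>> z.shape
(7, 3)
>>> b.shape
(7, 7)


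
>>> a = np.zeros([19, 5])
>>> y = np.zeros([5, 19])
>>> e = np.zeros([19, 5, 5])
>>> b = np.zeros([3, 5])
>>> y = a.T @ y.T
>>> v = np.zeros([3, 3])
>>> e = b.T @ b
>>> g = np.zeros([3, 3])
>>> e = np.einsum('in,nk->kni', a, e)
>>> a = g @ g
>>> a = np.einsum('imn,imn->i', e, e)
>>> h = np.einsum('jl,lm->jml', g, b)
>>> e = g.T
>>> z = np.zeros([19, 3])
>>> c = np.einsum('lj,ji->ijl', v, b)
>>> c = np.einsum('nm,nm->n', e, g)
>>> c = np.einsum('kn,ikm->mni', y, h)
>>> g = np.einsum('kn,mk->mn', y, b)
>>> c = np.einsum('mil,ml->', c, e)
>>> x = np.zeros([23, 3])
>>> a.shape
(5,)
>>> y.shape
(5, 5)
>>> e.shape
(3, 3)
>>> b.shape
(3, 5)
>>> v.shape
(3, 3)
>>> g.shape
(3, 5)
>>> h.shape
(3, 5, 3)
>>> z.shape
(19, 3)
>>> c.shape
()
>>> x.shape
(23, 3)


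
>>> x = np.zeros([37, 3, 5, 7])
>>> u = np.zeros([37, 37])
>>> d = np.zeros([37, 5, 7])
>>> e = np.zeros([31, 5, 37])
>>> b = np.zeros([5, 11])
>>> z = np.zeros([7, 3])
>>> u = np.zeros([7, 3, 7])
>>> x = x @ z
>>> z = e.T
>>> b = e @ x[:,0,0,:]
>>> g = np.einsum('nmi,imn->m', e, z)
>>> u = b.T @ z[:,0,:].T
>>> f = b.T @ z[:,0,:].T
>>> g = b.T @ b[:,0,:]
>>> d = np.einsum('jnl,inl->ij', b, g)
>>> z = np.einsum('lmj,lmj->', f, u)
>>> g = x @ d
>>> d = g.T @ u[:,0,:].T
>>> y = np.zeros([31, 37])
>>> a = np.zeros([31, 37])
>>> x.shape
(37, 3, 5, 3)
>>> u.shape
(3, 5, 37)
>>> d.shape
(31, 5, 3, 3)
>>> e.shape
(31, 5, 37)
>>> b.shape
(31, 5, 3)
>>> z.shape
()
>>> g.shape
(37, 3, 5, 31)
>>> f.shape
(3, 5, 37)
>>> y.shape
(31, 37)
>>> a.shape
(31, 37)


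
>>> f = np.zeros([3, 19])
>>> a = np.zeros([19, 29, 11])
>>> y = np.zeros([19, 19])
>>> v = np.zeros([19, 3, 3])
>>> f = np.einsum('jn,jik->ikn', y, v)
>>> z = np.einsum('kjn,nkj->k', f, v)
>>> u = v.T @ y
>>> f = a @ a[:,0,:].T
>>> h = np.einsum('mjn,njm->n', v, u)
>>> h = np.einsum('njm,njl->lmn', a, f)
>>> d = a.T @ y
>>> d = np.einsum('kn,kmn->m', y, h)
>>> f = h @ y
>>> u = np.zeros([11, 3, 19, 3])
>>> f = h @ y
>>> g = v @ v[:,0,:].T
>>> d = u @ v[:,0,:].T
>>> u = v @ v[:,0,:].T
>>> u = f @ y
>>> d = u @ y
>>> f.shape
(19, 11, 19)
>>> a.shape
(19, 29, 11)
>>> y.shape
(19, 19)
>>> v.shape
(19, 3, 3)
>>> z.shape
(3,)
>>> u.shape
(19, 11, 19)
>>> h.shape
(19, 11, 19)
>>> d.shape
(19, 11, 19)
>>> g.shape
(19, 3, 19)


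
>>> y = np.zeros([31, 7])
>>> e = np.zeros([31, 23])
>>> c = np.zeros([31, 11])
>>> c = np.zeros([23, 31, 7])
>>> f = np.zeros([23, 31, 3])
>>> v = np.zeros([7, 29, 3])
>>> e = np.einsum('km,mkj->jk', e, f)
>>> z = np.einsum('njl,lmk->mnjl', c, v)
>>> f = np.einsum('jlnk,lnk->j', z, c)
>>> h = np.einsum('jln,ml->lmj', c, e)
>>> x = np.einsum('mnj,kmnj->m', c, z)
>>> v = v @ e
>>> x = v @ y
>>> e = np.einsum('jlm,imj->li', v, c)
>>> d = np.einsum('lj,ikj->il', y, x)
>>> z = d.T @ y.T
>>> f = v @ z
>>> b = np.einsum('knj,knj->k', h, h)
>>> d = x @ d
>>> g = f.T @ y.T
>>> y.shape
(31, 7)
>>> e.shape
(29, 23)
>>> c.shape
(23, 31, 7)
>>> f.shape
(7, 29, 31)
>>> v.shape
(7, 29, 31)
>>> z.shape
(31, 31)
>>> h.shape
(31, 3, 23)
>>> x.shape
(7, 29, 7)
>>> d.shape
(7, 29, 31)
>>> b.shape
(31,)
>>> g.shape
(31, 29, 31)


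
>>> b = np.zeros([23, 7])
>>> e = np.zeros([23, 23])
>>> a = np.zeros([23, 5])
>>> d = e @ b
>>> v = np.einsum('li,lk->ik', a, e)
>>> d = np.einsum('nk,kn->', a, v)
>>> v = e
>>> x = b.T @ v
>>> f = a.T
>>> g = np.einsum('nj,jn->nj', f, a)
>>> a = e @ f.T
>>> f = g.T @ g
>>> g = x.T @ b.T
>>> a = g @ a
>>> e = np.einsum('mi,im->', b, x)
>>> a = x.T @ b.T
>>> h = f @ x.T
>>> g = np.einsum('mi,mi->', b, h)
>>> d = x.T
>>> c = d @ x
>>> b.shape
(23, 7)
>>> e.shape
()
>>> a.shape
(23, 23)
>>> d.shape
(23, 7)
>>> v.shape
(23, 23)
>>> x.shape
(7, 23)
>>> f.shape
(23, 23)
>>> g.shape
()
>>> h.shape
(23, 7)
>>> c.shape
(23, 23)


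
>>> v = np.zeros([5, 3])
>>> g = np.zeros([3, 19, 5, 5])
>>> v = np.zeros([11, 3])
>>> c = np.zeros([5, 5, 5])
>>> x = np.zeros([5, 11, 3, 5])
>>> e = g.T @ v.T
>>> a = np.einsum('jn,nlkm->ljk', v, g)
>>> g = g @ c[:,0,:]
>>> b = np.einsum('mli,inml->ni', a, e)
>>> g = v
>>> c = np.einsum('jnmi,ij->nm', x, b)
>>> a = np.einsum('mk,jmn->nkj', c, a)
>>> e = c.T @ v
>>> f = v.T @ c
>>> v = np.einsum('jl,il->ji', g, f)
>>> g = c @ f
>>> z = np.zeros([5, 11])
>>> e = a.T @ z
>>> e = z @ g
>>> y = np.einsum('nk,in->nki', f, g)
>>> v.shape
(11, 3)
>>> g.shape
(11, 3)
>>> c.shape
(11, 3)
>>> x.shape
(5, 11, 3, 5)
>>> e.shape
(5, 3)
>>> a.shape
(5, 3, 19)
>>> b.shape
(5, 5)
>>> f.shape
(3, 3)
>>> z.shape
(5, 11)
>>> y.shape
(3, 3, 11)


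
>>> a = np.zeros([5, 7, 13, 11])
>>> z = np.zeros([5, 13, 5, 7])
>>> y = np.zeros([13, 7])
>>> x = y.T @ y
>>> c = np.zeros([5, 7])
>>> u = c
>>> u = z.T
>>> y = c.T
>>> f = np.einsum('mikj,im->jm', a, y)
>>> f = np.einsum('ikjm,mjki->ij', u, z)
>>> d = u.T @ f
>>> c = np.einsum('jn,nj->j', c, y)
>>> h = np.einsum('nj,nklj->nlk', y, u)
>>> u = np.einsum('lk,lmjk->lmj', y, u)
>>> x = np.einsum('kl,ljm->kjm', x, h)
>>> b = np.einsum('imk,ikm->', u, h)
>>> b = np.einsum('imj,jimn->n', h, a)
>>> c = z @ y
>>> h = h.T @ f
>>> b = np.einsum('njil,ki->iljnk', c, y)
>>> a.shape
(5, 7, 13, 11)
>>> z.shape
(5, 13, 5, 7)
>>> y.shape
(7, 5)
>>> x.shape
(7, 13, 5)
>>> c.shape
(5, 13, 5, 5)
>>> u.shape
(7, 5, 13)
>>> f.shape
(7, 13)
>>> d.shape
(5, 13, 5, 13)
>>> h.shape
(5, 13, 13)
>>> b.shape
(5, 5, 13, 5, 7)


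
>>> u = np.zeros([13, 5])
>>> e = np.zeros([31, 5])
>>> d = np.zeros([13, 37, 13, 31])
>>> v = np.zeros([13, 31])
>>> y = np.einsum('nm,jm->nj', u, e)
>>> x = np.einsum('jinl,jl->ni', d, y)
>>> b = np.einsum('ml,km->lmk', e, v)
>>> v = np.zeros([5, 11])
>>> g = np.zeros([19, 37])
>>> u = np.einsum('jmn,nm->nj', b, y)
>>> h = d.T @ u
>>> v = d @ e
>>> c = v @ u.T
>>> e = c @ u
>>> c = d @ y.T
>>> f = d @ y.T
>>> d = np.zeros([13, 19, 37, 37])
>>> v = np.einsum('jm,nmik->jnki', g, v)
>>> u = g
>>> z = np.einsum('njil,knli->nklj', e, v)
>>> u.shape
(19, 37)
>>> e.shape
(13, 37, 13, 5)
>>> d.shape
(13, 19, 37, 37)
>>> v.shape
(19, 13, 5, 13)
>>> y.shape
(13, 31)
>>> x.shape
(13, 37)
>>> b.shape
(5, 31, 13)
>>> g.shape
(19, 37)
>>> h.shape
(31, 13, 37, 5)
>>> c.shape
(13, 37, 13, 13)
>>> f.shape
(13, 37, 13, 13)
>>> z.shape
(13, 19, 5, 37)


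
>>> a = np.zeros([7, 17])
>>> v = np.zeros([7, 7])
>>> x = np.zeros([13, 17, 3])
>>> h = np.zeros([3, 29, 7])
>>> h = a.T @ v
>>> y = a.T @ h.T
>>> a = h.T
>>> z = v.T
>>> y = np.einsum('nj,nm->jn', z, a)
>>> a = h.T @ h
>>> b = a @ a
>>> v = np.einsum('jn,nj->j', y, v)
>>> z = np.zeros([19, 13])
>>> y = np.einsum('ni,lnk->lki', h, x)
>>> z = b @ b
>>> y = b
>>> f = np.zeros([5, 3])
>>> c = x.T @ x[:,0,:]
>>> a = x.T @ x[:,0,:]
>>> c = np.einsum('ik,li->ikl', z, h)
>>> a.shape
(3, 17, 3)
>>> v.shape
(7,)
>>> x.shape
(13, 17, 3)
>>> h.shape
(17, 7)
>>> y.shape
(7, 7)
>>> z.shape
(7, 7)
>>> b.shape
(7, 7)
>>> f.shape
(5, 3)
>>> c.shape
(7, 7, 17)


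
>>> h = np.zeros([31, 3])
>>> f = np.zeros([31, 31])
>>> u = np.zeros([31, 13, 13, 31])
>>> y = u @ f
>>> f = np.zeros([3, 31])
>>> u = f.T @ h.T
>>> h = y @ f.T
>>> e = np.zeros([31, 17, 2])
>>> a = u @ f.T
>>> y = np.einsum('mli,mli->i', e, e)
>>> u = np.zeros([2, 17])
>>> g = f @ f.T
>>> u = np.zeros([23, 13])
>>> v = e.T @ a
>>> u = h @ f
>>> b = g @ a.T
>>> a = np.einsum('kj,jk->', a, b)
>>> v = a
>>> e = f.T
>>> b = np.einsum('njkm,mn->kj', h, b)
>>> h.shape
(31, 13, 13, 3)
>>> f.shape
(3, 31)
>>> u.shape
(31, 13, 13, 31)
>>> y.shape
(2,)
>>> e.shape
(31, 3)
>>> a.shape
()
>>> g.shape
(3, 3)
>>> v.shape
()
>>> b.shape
(13, 13)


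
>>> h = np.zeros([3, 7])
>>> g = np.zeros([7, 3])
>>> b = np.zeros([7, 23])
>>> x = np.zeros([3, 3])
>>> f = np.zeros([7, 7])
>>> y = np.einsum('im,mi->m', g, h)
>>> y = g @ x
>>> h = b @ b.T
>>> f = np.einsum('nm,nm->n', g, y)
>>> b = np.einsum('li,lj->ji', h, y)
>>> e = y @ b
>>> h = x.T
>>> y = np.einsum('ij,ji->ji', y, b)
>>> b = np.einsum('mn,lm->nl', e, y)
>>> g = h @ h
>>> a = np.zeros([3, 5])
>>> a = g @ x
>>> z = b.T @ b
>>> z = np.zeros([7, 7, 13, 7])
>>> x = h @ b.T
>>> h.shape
(3, 3)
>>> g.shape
(3, 3)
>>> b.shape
(7, 3)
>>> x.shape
(3, 7)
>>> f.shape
(7,)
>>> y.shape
(3, 7)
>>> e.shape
(7, 7)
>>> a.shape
(3, 3)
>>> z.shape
(7, 7, 13, 7)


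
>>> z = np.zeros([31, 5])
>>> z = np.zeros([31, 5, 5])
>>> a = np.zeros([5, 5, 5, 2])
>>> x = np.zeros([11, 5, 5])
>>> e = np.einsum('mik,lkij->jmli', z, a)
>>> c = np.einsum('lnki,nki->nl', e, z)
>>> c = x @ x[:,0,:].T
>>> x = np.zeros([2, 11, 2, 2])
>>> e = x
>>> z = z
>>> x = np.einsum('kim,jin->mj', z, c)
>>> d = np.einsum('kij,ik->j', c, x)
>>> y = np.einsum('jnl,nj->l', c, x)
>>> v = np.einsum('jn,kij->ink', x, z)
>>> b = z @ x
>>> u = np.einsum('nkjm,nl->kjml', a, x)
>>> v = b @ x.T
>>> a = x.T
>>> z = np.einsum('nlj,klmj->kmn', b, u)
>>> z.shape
(5, 2, 31)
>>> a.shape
(11, 5)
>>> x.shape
(5, 11)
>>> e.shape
(2, 11, 2, 2)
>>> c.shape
(11, 5, 11)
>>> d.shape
(11,)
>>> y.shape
(11,)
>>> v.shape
(31, 5, 5)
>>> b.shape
(31, 5, 11)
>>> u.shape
(5, 5, 2, 11)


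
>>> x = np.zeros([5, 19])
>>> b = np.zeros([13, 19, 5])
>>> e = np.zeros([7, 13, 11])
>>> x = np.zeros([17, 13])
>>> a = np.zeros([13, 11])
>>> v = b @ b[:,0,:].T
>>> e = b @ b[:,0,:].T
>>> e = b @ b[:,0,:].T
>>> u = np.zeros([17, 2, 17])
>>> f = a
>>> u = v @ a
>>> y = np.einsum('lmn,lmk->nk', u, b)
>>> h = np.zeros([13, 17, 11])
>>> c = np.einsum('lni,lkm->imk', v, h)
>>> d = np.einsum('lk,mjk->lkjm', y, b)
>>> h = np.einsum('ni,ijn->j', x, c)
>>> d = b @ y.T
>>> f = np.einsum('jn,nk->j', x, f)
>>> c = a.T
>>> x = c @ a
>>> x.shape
(11, 11)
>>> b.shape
(13, 19, 5)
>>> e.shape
(13, 19, 13)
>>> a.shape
(13, 11)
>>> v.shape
(13, 19, 13)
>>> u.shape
(13, 19, 11)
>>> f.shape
(17,)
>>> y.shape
(11, 5)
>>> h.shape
(11,)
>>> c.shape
(11, 13)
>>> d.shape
(13, 19, 11)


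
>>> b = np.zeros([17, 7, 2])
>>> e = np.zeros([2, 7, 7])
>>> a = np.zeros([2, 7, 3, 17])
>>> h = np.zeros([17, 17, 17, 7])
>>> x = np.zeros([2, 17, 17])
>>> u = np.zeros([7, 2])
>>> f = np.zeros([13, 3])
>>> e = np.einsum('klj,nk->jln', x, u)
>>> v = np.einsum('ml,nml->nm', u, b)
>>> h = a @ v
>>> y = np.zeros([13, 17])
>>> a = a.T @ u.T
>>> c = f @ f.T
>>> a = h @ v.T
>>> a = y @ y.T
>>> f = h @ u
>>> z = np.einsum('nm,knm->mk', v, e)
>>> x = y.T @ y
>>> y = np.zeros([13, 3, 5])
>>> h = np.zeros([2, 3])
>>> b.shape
(17, 7, 2)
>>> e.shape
(17, 17, 7)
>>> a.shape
(13, 13)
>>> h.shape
(2, 3)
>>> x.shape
(17, 17)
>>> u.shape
(7, 2)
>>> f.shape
(2, 7, 3, 2)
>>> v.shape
(17, 7)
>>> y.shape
(13, 3, 5)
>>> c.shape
(13, 13)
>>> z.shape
(7, 17)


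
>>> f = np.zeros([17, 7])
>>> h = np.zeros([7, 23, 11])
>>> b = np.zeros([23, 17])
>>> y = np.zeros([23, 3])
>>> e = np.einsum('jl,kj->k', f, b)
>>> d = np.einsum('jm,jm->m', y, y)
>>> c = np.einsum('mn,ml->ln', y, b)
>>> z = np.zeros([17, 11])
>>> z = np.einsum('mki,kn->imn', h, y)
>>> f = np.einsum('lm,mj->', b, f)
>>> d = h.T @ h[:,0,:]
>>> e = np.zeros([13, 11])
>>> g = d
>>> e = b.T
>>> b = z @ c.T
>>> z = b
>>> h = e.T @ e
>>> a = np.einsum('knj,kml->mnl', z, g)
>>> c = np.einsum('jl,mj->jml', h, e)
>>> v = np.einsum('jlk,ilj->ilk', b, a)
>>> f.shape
()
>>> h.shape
(23, 23)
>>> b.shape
(11, 7, 17)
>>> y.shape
(23, 3)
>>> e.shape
(17, 23)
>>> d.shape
(11, 23, 11)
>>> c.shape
(23, 17, 23)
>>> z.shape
(11, 7, 17)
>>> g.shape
(11, 23, 11)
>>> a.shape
(23, 7, 11)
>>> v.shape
(23, 7, 17)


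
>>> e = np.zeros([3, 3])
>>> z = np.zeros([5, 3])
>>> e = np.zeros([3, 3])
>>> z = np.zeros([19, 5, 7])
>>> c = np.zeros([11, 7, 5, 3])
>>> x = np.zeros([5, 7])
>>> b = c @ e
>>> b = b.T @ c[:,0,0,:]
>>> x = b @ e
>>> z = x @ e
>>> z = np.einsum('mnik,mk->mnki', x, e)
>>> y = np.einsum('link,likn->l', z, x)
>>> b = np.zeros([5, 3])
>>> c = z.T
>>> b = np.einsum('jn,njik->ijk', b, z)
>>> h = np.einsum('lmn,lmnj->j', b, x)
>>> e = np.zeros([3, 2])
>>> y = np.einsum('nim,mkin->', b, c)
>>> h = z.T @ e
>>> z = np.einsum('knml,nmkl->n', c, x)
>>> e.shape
(3, 2)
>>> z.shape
(3,)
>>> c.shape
(7, 3, 5, 3)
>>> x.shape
(3, 5, 7, 3)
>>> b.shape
(3, 5, 7)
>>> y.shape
()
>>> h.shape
(7, 3, 5, 2)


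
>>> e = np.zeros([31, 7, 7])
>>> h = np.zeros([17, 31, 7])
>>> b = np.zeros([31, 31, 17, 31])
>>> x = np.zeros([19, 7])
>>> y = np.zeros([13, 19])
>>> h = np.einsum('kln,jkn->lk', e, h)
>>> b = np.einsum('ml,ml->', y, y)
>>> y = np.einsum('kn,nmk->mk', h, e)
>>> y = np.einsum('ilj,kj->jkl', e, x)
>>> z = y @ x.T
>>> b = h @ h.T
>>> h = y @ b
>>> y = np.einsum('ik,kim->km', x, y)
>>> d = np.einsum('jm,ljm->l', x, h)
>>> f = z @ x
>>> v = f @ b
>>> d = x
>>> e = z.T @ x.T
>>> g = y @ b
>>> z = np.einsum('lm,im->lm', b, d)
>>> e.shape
(19, 19, 19)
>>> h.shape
(7, 19, 7)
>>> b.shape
(7, 7)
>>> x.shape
(19, 7)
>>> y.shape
(7, 7)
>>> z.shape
(7, 7)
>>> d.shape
(19, 7)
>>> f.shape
(7, 19, 7)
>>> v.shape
(7, 19, 7)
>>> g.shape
(7, 7)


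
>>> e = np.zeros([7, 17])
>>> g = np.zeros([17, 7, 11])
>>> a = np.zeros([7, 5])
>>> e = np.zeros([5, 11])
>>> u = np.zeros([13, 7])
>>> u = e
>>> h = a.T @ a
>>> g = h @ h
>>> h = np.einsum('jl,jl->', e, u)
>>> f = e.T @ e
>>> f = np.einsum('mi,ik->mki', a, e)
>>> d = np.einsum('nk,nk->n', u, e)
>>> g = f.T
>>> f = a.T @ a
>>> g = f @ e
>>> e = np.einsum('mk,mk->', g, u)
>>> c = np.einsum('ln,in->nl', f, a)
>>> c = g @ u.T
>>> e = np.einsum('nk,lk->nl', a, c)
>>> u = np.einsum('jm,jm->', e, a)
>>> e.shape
(7, 5)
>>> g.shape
(5, 11)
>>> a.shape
(7, 5)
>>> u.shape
()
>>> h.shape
()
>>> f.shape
(5, 5)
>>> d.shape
(5,)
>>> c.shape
(5, 5)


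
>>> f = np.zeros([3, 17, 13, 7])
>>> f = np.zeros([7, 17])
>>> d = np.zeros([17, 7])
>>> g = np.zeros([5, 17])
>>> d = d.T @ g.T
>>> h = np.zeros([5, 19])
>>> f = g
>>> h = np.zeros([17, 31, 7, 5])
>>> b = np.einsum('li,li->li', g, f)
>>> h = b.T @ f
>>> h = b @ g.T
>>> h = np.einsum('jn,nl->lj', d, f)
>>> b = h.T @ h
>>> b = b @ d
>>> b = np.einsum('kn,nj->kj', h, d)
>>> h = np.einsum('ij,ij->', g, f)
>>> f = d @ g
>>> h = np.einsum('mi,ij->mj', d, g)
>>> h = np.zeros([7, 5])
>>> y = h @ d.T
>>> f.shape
(7, 17)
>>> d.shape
(7, 5)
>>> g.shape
(5, 17)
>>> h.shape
(7, 5)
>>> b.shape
(17, 5)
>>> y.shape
(7, 7)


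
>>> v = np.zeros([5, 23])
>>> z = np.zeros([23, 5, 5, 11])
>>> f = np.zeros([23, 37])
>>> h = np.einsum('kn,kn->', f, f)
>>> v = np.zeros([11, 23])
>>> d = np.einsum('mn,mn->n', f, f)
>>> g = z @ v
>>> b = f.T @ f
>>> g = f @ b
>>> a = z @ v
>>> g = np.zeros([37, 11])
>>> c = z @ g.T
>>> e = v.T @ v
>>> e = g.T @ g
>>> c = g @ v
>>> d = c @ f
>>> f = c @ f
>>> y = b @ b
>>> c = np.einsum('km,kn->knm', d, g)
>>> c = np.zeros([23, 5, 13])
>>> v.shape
(11, 23)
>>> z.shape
(23, 5, 5, 11)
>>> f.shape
(37, 37)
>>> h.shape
()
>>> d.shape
(37, 37)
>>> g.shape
(37, 11)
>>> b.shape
(37, 37)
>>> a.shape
(23, 5, 5, 23)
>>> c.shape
(23, 5, 13)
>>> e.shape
(11, 11)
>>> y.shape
(37, 37)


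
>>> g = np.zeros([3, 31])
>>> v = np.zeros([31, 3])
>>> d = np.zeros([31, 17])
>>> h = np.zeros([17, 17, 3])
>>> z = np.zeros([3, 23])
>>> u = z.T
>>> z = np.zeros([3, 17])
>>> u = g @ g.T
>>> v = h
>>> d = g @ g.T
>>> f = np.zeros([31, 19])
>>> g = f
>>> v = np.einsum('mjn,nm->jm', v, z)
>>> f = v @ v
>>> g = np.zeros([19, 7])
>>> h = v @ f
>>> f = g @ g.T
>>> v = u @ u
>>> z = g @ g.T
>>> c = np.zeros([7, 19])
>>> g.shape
(19, 7)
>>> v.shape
(3, 3)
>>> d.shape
(3, 3)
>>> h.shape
(17, 17)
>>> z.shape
(19, 19)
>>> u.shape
(3, 3)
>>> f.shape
(19, 19)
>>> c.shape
(7, 19)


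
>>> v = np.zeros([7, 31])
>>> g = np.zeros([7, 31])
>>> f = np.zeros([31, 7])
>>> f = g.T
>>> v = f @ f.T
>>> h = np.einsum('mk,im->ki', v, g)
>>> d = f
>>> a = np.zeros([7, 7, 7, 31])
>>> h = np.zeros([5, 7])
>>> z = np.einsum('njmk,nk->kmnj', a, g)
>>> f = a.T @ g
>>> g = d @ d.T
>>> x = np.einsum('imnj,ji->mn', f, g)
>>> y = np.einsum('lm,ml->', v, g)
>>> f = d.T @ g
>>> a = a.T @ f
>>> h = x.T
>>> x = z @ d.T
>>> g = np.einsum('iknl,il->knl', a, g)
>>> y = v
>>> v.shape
(31, 31)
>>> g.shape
(7, 7, 31)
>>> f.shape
(7, 31)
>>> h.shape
(7, 7)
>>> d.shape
(31, 7)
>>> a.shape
(31, 7, 7, 31)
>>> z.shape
(31, 7, 7, 7)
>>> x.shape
(31, 7, 7, 31)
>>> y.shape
(31, 31)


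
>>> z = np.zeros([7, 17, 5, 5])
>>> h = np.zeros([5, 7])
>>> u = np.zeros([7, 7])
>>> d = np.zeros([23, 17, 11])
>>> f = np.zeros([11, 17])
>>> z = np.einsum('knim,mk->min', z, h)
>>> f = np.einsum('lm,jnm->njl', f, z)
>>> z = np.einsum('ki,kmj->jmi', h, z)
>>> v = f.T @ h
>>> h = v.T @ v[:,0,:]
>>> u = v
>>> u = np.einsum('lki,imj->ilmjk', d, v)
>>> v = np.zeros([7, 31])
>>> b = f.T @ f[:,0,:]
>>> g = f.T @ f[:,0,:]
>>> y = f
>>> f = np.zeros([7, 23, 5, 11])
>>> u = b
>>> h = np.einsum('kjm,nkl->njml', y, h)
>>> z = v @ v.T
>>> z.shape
(7, 7)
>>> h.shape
(7, 5, 11, 7)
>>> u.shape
(11, 5, 11)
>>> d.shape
(23, 17, 11)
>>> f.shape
(7, 23, 5, 11)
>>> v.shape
(7, 31)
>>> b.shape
(11, 5, 11)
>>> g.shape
(11, 5, 11)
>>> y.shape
(5, 5, 11)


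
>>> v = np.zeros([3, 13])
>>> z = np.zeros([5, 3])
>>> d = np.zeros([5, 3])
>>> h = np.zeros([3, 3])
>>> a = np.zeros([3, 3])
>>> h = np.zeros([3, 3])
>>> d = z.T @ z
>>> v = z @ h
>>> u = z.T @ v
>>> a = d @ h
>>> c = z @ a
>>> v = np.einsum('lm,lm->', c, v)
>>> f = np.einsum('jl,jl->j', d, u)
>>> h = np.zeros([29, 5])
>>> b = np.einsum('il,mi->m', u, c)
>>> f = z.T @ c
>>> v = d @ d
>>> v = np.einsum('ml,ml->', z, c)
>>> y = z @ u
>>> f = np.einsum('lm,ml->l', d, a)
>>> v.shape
()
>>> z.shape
(5, 3)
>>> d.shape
(3, 3)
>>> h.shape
(29, 5)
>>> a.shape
(3, 3)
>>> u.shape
(3, 3)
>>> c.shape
(5, 3)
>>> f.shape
(3,)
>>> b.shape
(5,)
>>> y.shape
(5, 3)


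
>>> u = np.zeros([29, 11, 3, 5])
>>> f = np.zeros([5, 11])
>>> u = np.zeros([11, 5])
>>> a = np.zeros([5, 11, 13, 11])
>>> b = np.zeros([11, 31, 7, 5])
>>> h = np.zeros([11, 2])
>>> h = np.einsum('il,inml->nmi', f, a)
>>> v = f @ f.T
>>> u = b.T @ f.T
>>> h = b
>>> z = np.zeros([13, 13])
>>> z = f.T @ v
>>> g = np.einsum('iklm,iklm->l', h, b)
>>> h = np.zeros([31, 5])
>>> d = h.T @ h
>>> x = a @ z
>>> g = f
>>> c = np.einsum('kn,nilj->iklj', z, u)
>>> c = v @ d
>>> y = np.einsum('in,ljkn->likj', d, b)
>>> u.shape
(5, 7, 31, 5)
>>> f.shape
(5, 11)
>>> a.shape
(5, 11, 13, 11)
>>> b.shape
(11, 31, 7, 5)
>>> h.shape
(31, 5)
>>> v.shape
(5, 5)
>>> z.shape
(11, 5)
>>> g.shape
(5, 11)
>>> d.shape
(5, 5)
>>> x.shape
(5, 11, 13, 5)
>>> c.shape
(5, 5)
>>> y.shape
(11, 5, 7, 31)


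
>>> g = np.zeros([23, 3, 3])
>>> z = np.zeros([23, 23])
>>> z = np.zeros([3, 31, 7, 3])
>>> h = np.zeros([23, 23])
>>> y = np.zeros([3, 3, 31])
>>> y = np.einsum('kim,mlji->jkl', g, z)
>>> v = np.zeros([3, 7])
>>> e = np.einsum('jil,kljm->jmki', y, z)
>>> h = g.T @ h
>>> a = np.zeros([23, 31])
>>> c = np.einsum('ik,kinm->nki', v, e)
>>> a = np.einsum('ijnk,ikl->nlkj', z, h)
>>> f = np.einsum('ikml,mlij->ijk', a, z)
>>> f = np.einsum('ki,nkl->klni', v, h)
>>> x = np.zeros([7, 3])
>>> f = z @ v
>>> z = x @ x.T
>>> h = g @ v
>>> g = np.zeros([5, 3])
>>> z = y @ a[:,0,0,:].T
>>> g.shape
(5, 3)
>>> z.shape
(7, 23, 7)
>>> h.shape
(23, 3, 7)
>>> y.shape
(7, 23, 31)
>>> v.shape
(3, 7)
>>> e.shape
(7, 3, 3, 23)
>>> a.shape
(7, 23, 3, 31)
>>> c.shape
(3, 7, 3)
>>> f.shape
(3, 31, 7, 7)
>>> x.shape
(7, 3)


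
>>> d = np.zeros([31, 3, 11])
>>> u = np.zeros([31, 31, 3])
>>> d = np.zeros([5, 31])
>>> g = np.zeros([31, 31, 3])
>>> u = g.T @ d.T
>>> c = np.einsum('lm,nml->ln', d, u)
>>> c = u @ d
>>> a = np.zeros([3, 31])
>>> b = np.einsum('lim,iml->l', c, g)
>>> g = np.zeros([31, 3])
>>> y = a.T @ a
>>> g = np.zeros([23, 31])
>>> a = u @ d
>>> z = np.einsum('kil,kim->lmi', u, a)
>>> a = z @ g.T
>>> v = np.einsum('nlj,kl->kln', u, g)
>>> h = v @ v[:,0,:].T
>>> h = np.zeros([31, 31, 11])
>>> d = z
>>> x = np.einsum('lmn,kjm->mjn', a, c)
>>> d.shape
(5, 31, 31)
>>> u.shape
(3, 31, 5)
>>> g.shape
(23, 31)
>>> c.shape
(3, 31, 31)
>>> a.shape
(5, 31, 23)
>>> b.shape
(3,)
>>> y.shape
(31, 31)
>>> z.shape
(5, 31, 31)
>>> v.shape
(23, 31, 3)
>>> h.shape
(31, 31, 11)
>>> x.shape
(31, 31, 23)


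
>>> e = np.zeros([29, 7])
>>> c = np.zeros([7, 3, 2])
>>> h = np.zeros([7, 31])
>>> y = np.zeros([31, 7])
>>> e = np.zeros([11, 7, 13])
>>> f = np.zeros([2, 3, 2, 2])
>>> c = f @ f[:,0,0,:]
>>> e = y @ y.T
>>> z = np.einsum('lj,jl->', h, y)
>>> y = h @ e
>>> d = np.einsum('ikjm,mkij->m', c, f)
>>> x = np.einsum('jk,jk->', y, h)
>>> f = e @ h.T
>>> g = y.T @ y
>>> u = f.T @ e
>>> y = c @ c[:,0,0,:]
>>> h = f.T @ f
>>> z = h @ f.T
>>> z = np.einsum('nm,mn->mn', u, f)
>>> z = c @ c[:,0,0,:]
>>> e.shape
(31, 31)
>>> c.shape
(2, 3, 2, 2)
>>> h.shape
(7, 7)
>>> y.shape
(2, 3, 2, 2)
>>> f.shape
(31, 7)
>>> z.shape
(2, 3, 2, 2)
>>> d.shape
(2,)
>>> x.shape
()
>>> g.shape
(31, 31)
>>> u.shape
(7, 31)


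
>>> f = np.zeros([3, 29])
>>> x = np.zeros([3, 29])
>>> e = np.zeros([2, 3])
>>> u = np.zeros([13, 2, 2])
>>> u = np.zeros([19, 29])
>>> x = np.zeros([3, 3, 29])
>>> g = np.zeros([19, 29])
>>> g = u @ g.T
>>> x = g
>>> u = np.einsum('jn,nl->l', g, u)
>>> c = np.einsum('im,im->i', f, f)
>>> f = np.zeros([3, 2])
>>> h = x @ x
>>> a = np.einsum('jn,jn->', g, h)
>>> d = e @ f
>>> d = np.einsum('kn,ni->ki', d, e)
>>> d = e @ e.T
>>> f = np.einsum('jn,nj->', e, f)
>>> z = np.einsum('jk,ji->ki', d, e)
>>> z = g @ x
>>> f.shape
()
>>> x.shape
(19, 19)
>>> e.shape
(2, 3)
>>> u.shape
(29,)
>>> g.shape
(19, 19)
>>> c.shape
(3,)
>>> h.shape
(19, 19)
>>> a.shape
()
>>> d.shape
(2, 2)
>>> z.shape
(19, 19)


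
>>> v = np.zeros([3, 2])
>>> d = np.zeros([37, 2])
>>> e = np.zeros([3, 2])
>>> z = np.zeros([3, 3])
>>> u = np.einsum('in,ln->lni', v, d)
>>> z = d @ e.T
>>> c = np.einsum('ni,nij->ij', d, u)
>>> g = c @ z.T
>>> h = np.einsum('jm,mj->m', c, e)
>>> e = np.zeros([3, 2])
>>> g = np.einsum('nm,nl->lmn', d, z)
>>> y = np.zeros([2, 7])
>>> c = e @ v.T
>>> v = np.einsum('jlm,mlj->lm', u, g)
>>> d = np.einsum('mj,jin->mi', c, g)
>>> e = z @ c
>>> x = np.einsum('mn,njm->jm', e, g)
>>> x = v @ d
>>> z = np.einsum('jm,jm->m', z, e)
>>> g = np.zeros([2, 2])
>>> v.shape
(2, 3)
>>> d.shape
(3, 2)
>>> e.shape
(37, 3)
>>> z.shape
(3,)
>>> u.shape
(37, 2, 3)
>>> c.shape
(3, 3)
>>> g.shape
(2, 2)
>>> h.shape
(3,)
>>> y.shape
(2, 7)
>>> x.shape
(2, 2)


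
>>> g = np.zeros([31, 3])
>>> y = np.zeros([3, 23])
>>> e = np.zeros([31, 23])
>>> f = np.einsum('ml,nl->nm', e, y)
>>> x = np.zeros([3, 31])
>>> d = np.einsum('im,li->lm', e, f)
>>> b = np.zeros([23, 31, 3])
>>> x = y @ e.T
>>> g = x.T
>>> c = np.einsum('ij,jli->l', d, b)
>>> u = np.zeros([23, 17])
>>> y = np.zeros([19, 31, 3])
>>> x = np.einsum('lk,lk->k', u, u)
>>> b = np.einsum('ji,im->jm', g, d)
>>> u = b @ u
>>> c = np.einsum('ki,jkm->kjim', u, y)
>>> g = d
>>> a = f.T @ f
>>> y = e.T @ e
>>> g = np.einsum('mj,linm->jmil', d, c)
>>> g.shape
(23, 3, 19, 31)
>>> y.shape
(23, 23)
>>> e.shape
(31, 23)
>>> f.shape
(3, 31)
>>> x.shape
(17,)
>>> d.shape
(3, 23)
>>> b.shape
(31, 23)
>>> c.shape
(31, 19, 17, 3)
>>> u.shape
(31, 17)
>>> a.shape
(31, 31)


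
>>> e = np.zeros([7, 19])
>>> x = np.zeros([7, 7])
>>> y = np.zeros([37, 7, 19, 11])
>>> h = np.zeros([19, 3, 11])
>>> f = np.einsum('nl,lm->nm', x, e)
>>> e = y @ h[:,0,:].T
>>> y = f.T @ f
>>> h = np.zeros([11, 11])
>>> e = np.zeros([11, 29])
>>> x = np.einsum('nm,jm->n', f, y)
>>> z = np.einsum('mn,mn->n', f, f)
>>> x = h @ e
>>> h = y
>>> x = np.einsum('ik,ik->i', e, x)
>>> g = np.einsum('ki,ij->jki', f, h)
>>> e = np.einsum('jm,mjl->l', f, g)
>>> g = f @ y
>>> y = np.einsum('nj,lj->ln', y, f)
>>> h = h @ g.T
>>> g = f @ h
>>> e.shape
(19,)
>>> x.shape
(11,)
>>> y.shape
(7, 19)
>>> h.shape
(19, 7)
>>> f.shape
(7, 19)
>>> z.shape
(19,)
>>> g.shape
(7, 7)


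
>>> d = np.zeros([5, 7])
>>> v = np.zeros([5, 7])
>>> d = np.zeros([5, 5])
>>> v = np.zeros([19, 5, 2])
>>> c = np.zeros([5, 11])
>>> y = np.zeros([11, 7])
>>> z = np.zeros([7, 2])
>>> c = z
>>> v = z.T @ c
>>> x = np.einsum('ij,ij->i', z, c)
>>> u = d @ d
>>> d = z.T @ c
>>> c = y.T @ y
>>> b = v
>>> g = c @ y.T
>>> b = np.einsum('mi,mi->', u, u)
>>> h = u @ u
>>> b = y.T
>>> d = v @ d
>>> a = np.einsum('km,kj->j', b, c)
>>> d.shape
(2, 2)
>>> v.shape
(2, 2)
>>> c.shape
(7, 7)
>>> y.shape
(11, 7)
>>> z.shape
(7, 2)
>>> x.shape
(7,)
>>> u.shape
(5, 5)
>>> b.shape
(7, 11)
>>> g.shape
(7, 11)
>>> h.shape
(5, 5)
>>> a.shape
(7,)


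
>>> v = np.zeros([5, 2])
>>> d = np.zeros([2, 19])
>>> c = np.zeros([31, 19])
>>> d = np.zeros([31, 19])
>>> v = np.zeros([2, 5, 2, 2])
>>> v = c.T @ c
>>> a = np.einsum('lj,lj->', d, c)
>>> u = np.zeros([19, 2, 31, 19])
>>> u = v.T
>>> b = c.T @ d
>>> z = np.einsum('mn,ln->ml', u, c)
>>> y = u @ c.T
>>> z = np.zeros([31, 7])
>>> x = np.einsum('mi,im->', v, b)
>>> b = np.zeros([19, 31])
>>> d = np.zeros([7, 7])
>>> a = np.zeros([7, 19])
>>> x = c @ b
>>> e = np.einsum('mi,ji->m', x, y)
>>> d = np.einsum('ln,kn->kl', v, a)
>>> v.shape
(19, 19)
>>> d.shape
(7, 19)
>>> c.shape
(31, 19)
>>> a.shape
(7, 19)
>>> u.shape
(19, 19)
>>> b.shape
(19, 31)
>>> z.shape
(31, 7)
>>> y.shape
(19, 31)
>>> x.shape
(31, 31)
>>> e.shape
(31,)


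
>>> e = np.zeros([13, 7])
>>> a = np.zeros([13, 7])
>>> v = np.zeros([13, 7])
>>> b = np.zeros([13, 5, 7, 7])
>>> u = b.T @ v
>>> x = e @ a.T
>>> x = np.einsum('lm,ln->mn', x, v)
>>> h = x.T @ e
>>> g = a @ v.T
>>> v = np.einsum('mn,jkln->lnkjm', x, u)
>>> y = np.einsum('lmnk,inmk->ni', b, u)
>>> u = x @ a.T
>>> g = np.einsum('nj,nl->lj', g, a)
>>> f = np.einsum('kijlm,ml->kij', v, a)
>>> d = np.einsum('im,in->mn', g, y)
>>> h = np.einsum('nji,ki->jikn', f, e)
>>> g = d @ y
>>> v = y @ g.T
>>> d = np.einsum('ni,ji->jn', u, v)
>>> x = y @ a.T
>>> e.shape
(13, 7)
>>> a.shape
(13, 7)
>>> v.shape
(7, 13)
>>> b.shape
(13, 5, 7, 7)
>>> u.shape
(13, 13)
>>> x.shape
(7, 13)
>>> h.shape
(7, 7, 13, 5)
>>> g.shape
(13, 7)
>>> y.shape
(7, 7)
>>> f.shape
(5, 7, 7)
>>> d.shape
(7, 13)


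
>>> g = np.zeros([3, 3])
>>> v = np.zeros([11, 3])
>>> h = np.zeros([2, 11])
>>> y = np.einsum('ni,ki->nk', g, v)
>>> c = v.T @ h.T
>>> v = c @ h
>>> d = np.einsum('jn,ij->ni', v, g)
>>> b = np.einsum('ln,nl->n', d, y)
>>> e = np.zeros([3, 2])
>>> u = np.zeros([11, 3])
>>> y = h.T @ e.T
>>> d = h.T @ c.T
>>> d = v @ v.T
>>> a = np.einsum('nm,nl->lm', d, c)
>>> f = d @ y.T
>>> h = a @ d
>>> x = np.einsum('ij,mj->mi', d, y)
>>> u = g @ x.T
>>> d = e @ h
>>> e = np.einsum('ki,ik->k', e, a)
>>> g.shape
(3, 3)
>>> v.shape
(3, 11)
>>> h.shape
(2, 3)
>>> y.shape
(11, 3)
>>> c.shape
(3, 2)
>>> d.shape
(3, 3)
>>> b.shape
(3,)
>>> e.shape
(3,)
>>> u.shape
(3, 11)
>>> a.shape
(2, 3)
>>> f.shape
(3, 11)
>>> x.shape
(11, 3)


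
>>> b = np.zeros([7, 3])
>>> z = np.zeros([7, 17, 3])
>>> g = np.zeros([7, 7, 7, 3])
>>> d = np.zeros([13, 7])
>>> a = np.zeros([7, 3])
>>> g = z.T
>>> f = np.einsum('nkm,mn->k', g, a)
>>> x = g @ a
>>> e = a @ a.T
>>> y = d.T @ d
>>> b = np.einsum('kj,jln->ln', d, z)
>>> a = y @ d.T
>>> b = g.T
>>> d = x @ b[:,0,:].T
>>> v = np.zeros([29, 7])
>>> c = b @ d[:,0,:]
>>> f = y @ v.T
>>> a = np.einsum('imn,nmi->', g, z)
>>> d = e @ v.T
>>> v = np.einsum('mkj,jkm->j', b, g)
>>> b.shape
(7, 17, 3)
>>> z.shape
(7, 17, 3)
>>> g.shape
(3, 17, 7)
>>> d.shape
(7, 29)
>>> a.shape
()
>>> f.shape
(7, 29)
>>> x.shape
(3, 17, 3)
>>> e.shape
(7, 7)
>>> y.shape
(7, 7)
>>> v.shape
(3,)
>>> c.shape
(7, 17, 7)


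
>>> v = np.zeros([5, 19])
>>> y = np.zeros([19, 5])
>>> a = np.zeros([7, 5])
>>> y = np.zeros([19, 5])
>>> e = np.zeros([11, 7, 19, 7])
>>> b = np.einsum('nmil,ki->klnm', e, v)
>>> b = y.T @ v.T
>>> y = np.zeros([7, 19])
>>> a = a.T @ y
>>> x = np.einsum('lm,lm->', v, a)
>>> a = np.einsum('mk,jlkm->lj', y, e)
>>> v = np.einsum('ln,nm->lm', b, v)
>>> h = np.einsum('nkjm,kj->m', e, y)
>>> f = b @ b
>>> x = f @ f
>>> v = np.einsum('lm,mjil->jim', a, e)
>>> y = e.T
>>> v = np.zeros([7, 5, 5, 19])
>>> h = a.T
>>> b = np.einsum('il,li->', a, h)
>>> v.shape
(7, 5, 5, 19)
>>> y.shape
(7, 19, 7, 11)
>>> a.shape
(7, 11)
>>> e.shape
(11, 7, 19, 7)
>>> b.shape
()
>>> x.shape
(5, 5)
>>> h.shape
(11, 7)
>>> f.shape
(5, 5)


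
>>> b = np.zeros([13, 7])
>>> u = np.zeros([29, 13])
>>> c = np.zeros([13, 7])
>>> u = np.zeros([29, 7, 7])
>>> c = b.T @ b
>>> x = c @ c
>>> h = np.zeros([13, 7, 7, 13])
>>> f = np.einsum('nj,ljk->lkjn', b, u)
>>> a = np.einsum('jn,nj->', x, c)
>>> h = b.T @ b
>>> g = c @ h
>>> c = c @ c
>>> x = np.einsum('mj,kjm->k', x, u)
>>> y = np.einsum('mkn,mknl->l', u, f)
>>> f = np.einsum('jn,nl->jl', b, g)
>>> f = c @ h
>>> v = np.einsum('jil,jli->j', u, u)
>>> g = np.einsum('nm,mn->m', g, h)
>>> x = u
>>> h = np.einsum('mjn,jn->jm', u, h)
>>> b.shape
(13, 7)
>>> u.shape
(29, 7, 7)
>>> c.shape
(7, 7)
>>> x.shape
(29, 7, 7)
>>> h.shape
(7, 29)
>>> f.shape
(7, 7)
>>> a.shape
()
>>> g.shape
(7,)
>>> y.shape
(13,)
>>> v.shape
(29,)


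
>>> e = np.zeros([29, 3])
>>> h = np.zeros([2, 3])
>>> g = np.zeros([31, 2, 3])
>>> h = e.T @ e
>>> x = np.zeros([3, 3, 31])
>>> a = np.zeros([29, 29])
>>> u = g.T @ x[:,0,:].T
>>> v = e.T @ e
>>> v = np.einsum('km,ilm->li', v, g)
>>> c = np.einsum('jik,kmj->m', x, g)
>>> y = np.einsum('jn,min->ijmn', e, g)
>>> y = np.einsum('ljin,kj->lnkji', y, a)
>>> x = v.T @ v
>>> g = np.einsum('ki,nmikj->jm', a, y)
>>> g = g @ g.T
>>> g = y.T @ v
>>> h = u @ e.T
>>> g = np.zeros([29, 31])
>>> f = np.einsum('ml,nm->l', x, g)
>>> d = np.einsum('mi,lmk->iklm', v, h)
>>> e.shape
(29, 3)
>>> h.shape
(3, 2, 29)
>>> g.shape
(29, 31)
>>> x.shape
(31, 31)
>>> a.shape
(29, 29)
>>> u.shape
(3, 2, 3)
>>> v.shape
(2, 31)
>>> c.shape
(2,)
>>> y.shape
(2, 3, 29, 29, 31)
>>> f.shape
(31,)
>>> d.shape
(31, 29, 3, 2)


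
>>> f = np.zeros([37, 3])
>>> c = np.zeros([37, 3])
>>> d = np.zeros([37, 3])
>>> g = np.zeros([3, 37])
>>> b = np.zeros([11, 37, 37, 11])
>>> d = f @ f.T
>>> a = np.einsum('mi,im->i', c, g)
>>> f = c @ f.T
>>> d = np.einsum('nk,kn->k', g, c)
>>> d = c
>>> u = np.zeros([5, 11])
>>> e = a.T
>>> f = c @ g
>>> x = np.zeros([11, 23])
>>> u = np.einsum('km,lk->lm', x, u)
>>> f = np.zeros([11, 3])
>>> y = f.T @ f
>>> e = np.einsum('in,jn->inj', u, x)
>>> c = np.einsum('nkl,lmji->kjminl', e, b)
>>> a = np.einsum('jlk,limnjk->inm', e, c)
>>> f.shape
(11, 3)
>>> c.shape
(23, 37, 37, 11, 5, 11)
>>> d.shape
(37, 3)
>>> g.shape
(3, 37)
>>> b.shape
(11, 37, 37, 11)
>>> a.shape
(37, 11, 37)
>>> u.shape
(5, 23)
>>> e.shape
(5, 23, 11)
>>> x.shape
(11, 23)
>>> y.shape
(3, 3)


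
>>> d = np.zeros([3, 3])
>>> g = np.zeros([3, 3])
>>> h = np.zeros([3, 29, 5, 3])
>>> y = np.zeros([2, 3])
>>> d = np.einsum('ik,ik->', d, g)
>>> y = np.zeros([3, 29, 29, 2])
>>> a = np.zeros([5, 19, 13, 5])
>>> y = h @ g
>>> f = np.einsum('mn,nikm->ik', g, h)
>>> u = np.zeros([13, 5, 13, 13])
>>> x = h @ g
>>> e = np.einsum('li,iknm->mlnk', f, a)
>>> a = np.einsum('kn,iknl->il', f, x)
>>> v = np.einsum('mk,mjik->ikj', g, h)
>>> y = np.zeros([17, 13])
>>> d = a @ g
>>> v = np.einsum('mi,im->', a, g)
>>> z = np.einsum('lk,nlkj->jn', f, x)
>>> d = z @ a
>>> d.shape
(3, 3)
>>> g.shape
(3, 3)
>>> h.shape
(3, 29, 5, 3)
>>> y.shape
(17, 13)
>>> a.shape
(3, 3)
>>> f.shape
(29, 5)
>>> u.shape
(13, 5, 13, 13)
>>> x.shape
(3, 29, 5, 3)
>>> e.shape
(5, 29, 13, 19)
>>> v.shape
()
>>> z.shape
(3, 3)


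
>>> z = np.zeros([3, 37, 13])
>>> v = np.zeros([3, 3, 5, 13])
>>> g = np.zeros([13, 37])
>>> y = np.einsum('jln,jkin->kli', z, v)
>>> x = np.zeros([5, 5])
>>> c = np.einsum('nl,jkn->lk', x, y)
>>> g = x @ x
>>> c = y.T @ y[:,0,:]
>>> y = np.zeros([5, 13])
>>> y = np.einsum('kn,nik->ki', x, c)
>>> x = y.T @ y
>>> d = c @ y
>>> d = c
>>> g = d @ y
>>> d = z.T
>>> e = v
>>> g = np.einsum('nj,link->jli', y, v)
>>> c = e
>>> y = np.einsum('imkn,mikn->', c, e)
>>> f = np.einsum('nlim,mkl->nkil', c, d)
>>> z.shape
(3, 37, 13)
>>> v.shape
(3, 3, 5, 13)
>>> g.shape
(37, 3, 3)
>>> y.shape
()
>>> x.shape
(37, 37)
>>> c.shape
(3, 3, 5, 13)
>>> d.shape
(13, 37, 3)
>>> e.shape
(3, 3, 5, 13)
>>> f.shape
(3, 37, 5, 3)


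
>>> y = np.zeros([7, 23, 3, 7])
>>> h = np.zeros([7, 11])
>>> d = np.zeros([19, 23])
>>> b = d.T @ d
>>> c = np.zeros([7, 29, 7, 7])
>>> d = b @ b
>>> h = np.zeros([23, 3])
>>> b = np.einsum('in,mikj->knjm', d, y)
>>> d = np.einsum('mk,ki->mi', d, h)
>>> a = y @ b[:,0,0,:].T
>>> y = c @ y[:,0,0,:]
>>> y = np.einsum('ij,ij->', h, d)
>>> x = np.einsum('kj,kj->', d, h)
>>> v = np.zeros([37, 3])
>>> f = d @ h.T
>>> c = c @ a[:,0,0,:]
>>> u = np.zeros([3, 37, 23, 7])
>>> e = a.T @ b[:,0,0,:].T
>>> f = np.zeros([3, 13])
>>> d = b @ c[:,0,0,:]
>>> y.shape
()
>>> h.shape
(23, 3)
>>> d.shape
(3, 23, 7, 3)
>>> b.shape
(3, 23, 7, 7)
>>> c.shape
(7, 29, 7, 3)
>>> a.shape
(7, 23, 3, 3)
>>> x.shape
()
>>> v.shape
(37, 3)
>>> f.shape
(3, 13)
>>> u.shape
(3, 37, 23, 7)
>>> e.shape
(3, 3, 23, 3)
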